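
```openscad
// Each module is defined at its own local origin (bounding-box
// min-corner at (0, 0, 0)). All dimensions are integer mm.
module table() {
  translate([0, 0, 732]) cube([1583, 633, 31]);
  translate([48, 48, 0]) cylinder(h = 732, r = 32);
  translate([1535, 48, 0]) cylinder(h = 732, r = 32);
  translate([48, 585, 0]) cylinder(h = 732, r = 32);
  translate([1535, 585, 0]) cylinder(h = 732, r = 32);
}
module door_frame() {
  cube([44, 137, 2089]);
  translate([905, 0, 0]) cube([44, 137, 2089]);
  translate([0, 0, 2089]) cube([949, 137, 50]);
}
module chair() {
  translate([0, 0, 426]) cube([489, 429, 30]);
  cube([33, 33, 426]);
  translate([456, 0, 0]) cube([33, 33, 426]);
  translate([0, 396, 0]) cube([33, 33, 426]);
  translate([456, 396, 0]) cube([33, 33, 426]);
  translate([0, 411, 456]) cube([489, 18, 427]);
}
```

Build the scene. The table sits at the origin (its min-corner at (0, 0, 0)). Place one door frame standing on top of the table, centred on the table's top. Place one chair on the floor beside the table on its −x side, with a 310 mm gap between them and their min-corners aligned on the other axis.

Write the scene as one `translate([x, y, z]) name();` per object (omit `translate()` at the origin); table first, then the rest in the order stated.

table();
translate([317, 248, 763]) door_frame();
translate([-799, 0, 0]) chair();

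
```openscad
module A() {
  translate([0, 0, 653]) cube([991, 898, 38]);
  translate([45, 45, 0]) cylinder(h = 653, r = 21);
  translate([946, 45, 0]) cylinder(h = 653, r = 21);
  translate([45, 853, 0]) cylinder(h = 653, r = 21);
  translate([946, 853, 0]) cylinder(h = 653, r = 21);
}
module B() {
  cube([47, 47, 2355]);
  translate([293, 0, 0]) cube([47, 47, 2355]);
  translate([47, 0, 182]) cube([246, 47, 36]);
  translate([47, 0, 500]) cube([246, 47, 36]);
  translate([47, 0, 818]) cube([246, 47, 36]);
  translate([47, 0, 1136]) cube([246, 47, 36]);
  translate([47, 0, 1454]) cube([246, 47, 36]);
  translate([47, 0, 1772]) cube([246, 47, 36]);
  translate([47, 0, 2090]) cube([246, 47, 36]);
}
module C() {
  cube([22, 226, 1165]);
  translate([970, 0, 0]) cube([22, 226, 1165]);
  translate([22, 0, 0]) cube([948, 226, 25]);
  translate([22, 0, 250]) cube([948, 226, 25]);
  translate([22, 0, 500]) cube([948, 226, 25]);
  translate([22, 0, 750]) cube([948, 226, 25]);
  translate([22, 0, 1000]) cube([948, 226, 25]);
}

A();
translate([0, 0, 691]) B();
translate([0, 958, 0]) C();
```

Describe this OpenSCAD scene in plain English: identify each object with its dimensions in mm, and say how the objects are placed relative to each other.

A is a table with a 991×898 mm rectangular top, 38 mm thick, top surface at z = 691 mm, supported by four round legs of 42 mm diameter, each leg's bounding box inset 24 mm from the nearest pair of top edges, running from the floor.

B is a wooden ladder with two side rails of 47×47 mm section and 2355 mm height, set 340 mm apart overall. Between them run 7 rectangular rungs (47 mm deep, 36 mm thick), front faces flush with the rails' −y face. The bottom of the first rung is 182 mm above the floor and each subsequent rung is 318 mm higher than the one below.

C is an open bookshelf. Two side panels, each 22 mm thick, 226 mm deep and 1165 mm tall, stand 992 mm apart (outside-to-outside). Between them sit 5 shelves, each 25 mm thick and 226 mm deep, spanning the full gap between the sides. The bottom shelf rests on the floor (its underside at z = 0) and the clear gap between one shelf's top and the next shelf's underside is 225 mm.

The ladder is on top of the table. The bookshelf is on the floor beside the table on its +y side.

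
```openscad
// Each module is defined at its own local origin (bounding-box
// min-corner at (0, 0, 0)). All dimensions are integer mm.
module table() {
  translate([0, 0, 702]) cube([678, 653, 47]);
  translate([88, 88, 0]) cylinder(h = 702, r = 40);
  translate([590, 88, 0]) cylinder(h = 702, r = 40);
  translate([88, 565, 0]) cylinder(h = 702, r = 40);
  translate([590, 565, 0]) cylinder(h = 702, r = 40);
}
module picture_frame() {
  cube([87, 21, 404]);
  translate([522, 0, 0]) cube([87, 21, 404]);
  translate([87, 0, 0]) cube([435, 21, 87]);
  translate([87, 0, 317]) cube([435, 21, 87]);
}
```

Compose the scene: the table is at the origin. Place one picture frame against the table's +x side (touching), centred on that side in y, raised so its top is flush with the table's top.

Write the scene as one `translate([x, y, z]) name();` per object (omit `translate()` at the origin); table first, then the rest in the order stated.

table();
translate([678, 316, 345]) picture_frame();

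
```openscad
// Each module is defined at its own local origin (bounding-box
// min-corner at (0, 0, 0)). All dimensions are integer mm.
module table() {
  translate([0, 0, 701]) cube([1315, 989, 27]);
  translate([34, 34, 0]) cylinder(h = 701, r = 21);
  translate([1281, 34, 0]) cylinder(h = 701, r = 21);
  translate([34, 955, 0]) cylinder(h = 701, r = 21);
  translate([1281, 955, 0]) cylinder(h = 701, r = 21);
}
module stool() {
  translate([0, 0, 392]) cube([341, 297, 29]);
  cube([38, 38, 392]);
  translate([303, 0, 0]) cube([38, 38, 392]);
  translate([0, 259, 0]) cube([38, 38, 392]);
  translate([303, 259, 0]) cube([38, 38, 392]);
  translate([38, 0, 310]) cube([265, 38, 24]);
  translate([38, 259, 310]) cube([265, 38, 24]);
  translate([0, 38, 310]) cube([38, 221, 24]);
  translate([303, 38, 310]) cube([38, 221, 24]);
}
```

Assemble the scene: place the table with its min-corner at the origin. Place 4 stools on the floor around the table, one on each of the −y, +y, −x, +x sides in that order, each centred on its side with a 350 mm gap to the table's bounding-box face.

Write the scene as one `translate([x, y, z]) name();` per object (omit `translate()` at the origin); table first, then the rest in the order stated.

table();
translate([487, -647, 0]) stool();
translate([487, 1339, 0]) stool();
translate([-691, 346, 0]) stool();
translate([1665, 346, 0]) stool();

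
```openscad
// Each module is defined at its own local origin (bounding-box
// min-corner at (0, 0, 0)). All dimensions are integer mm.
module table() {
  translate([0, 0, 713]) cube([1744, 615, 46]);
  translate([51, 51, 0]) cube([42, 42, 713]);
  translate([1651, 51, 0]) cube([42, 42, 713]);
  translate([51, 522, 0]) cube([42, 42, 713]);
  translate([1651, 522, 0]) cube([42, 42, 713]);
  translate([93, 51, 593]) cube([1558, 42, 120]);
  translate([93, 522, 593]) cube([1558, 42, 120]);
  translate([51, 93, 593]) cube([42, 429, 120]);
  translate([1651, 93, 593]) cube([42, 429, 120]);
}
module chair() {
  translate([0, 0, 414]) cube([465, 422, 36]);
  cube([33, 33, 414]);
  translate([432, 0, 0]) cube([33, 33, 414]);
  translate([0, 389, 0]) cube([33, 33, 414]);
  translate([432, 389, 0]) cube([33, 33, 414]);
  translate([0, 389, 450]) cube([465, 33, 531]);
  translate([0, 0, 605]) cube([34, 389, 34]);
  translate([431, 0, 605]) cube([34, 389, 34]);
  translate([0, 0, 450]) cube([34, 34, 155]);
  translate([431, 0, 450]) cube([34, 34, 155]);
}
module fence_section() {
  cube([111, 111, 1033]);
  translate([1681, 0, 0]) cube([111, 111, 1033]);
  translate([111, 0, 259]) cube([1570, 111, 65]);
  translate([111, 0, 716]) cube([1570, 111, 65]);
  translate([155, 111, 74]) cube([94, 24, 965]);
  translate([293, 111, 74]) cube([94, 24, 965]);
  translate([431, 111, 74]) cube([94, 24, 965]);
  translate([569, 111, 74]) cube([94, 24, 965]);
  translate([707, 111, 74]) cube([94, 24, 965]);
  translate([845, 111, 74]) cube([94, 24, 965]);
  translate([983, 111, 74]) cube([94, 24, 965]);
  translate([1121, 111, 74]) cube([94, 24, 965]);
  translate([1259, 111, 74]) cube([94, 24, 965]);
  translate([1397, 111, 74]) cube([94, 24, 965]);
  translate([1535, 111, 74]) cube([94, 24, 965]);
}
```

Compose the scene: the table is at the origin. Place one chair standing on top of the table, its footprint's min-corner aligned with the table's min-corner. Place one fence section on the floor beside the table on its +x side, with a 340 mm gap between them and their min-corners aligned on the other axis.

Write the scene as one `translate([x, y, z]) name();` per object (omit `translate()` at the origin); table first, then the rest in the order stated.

table();
translate([0, 0, 759]) chair();
translate([2084, 0, 0]) fence_section();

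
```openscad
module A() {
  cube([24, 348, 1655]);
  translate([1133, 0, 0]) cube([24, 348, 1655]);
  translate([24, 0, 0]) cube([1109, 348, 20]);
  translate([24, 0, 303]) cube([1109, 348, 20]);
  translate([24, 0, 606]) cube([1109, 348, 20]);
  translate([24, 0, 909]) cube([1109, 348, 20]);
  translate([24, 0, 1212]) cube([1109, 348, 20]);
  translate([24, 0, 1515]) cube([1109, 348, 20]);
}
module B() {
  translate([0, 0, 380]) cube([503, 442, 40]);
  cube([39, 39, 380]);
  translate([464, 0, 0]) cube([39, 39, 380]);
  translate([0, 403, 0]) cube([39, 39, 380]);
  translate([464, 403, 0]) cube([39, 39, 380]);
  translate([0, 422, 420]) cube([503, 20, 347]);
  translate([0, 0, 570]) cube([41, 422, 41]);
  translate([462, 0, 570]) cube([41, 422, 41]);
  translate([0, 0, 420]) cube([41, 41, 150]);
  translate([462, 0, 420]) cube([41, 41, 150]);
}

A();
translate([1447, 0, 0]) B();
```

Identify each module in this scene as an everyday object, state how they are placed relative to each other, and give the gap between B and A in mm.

The chair's nearest face is 290 mm from the bookshelf's +x face.

A is a bookshelf. B is a chair. The chair is on the floor beside the bookshelf on its +x side. The gap between the chair and the bookshelf is 290 mm.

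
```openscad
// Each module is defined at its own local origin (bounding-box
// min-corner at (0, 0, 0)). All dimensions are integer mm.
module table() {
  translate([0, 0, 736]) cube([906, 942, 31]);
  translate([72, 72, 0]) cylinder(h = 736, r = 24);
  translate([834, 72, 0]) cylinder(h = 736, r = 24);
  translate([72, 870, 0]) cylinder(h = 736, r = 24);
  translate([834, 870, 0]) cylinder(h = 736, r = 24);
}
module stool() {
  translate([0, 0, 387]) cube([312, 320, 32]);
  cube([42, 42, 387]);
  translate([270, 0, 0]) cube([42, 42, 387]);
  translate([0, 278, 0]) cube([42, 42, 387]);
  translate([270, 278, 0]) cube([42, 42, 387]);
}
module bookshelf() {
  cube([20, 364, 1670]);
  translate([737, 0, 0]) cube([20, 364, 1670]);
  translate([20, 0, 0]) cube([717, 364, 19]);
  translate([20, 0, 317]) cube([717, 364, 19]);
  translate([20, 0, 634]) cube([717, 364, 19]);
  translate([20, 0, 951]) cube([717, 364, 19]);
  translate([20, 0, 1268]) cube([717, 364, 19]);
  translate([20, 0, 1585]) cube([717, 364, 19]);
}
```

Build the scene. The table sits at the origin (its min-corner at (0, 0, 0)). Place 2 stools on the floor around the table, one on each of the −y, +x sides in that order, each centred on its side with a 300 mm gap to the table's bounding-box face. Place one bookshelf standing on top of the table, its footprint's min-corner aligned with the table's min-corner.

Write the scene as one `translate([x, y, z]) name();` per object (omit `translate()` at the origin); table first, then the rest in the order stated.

table();
translate([297, -620, 0]) stool();
translate([1206, 311, 0]) stool();
translate([0, 0, 767]) bookshelf();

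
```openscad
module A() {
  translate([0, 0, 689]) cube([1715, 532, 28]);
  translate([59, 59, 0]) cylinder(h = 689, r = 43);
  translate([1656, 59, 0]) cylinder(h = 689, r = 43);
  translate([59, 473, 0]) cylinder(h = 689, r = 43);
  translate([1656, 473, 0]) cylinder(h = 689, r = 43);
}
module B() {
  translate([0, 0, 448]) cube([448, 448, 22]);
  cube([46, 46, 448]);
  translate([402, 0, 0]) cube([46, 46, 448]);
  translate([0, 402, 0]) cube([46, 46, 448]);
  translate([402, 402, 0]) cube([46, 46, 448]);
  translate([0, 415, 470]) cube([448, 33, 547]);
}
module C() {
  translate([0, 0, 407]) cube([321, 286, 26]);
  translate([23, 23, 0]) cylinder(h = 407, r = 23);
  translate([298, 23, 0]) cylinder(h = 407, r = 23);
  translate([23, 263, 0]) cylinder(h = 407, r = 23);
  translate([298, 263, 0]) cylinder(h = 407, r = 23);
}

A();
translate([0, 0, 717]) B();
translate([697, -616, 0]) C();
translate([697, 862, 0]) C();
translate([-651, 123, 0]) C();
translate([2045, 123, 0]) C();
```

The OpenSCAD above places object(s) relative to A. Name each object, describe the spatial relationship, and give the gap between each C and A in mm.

Each stool's nearest face is 330 mm from the table's bounding box.

A is a table. B is a chair. C is a stool. The chair is on top of the table. Four stools sit around the table at the −y, +y, −x, +x sides. The gap between each stool and the table is 330 mm.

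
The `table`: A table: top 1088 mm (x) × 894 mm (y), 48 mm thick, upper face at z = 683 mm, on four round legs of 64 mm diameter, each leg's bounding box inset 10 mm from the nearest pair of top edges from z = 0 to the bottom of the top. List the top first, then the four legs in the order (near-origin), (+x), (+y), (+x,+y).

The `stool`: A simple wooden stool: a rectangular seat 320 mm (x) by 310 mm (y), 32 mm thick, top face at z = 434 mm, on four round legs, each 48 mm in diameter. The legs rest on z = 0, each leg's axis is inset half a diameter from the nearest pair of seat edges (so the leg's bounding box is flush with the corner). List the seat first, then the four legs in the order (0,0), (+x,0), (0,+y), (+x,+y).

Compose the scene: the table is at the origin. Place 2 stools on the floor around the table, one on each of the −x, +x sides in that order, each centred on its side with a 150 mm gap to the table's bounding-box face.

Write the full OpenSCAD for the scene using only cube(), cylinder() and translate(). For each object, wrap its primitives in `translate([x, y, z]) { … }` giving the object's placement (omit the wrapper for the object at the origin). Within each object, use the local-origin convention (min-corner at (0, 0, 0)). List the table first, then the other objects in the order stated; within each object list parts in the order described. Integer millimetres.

translate([0, 0, 635]) cube([1088, 894, 48]);
translate([42, 42, 0]) cylinder(h = 635, r = 32);
translate([1046, 42, 0]) cylinder(h = 635, r = 32);
translate([42, 852, 0]) cylinder(h = 635, r = 32);
translate([1046, 852, 0]) cylinder(h = 635, r = 32);
translate([-470, 292, 0]) {
  translate([0, 0, 402]) cube([320, 310, 32]);
  translate([24, 24, 0]) cylinder(h = 402, r = 24);
  translate([296, 24, 0]) cylinder(h = 402, r = 24);
  translate([24, 286, 0]) cylinder(h = 402, r = 24);
  translate([296, 286, 0]) cylinder(h = 402, r = 24);
}
translate([1238, 292, 0]) {
  translate([0, 0, 402]) cube([320, 310, 32]);
  translate([24, 24, 0]) cylinder(h = 402, r = 24);
  translate([296, 24, 0]) cylinder(h = 402, r = 24);
  translate([24, 286, 0]) cylinder(h = 402, r = 24);
  translate([296, 286, 0]) cylinder(h = 402, r = 24);
}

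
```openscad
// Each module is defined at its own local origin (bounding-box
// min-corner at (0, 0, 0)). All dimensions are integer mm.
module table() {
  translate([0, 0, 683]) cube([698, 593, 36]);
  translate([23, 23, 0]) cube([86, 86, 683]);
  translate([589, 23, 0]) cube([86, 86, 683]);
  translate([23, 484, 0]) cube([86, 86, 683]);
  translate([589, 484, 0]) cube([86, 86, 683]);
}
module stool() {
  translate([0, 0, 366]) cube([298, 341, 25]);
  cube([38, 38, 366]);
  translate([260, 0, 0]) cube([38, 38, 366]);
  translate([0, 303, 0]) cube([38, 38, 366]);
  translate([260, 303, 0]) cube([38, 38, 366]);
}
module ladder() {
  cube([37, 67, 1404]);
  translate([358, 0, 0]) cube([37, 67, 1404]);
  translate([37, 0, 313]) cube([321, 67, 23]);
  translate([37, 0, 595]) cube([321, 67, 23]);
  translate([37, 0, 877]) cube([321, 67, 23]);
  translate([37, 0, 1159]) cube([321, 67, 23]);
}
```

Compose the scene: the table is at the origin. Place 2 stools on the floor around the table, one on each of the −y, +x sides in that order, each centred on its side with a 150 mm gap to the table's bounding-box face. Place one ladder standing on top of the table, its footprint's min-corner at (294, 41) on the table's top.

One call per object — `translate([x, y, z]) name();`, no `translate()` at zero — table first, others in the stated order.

table();
translate([200, -491, 0]) stool();
translate([848, 126, 0]) stool();
translate([294, 41, 719]) ladder();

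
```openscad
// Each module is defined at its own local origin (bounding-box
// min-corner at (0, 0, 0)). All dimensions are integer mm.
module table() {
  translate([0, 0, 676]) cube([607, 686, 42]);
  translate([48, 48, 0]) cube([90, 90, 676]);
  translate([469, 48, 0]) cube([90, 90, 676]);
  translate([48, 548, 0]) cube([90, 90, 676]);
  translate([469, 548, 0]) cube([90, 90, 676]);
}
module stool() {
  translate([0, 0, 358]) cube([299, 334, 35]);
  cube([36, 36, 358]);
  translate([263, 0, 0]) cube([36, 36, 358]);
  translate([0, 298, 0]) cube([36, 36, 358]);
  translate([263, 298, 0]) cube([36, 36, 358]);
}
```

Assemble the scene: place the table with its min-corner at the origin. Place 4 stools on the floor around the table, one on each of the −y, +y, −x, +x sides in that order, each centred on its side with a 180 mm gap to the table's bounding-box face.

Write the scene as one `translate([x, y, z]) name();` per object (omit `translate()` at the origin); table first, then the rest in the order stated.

table();
translate([154, -514, 0]) stool();
translate([154, 866, 0]) stool();
translate([-479, 176, 0]) stool();
translate([787, 176, 0]) stool();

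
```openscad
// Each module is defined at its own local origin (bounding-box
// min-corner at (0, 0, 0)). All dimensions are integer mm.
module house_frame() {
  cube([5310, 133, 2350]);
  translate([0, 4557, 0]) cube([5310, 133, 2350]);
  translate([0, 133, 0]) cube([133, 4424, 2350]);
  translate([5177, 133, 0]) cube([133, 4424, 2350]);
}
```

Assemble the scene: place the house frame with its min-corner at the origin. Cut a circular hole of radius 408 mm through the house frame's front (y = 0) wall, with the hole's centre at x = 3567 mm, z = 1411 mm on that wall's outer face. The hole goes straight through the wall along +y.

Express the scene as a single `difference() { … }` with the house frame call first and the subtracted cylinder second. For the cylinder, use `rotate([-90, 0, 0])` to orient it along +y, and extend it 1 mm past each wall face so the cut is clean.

difference() {
  house_frame();
  translate([3567, -1, 1411]) rotate([-90, 0, 0]) cylinder(h = 135, r = 408);
}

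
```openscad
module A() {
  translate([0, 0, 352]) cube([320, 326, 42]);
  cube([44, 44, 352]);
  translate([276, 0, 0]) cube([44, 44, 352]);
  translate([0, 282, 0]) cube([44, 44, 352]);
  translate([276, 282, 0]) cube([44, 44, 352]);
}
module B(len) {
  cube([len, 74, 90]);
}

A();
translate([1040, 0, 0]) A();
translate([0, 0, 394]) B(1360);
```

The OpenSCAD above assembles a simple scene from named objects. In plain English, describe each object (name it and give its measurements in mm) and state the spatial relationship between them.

A is a four-legged stool. The seat is 320×326 mm, 42 mm thick, top at z = 394 mm. It stands on four square legs, each 44×44 mm in cross-section, from z = 0 to the seat underside, each flush with a corner of the seat.

B is a rectangular beam 1360 mm long (x), 74 mm deep (y), 90 mm thick (z).

The beam spans the tops of two stools placed 720 mm apart, resting at z = 394 mm.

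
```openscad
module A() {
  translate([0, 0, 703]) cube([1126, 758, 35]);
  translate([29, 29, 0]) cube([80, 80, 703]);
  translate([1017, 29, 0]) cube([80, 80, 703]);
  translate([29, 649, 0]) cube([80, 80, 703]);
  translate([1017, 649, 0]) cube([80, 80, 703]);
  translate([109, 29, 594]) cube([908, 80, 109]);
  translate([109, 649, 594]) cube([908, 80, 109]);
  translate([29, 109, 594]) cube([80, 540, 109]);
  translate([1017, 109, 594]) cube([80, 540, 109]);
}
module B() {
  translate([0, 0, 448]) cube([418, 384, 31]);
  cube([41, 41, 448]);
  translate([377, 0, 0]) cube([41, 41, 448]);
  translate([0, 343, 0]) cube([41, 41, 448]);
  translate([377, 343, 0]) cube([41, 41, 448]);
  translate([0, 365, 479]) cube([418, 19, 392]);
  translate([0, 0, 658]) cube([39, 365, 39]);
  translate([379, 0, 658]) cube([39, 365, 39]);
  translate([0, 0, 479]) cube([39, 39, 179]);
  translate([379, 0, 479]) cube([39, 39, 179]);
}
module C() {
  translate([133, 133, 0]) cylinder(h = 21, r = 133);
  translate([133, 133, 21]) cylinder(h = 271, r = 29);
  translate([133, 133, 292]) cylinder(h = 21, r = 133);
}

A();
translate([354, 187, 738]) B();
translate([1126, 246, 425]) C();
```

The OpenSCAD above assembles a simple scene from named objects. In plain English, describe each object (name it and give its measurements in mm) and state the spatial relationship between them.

A is a table: top 1126 mm (x) × 758 mm (y), 35 mm thick, upper face at z = 738 mm, on four 80×80 mm square legs, each inset 29 mm from the nearest pair of top edges, running from z = 0 to the bottom of the top. Four apron rails, 80 mm thick and 109 mm tall, run between adjacent legs with their top edges flush with the underside of the top and their outer faces flush with the legs' outer faces.

B is a chair. The seat is a 418×384×31 mm slab with its top at z = 479 mm, on four 41×41 mm corner legs (flush with the seat edges, standing on z = 0). A flat backrest 19 mm thick, 392 mm tall, spans the full seat width and rises from the seat top along its +y edge, rear face flush with the rear of the seat. Two armrests of 39×39 mm section run along each side from the seat's front edge to the front of the backrest, top faces 218 mm above the seat top and outer faces flush with the seat's x-edges; a 39×39 mm post under the front of each armrest stands on the seat at the front corner.

C is a spool: two coaxial disc flanges of radius 133 mm and thickness 21 mm, joined by a core cylinder of radius 29 mm and height 271 mm. The lower flange rests on z = 0 and the three cylinders share a vertical axis.

The chair is on top of the table, centred. The spool is beside the table with their tops flush at z = 738.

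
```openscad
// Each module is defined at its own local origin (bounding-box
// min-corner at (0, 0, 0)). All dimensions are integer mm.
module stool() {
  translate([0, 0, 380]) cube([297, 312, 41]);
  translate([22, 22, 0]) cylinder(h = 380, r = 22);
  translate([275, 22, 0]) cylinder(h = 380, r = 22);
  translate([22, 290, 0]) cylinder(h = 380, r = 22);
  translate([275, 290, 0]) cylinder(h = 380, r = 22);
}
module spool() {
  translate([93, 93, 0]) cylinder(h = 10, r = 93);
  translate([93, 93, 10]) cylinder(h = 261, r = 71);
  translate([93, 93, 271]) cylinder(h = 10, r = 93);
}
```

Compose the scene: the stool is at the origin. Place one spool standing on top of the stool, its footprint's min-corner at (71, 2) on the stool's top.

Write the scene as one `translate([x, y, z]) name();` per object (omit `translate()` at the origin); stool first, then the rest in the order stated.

stool();
translate([71, 2, 421]) spool();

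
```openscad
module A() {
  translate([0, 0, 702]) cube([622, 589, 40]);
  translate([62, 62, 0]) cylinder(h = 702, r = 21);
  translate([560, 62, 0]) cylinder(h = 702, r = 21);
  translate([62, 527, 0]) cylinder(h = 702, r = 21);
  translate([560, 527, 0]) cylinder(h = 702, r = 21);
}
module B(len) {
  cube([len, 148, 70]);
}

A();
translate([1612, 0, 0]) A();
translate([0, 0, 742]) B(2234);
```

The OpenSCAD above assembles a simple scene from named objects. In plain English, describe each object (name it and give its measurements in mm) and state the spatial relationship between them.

A is a table with a 622×589 mm rectangular top, 40 mm thick, top surface at z = 742 mm, supported by four round legs of 42 mm diameter, each leg's bounding box inset 41 mm from the nearest pair of top edges, running from the floor.

B is a rectangular beam 2234 mm long (x), 148 mm deep (y), 70 mm thick (z).

The beam spans the tops of two tables placed 990 mm apart, resting at z = 742 mm.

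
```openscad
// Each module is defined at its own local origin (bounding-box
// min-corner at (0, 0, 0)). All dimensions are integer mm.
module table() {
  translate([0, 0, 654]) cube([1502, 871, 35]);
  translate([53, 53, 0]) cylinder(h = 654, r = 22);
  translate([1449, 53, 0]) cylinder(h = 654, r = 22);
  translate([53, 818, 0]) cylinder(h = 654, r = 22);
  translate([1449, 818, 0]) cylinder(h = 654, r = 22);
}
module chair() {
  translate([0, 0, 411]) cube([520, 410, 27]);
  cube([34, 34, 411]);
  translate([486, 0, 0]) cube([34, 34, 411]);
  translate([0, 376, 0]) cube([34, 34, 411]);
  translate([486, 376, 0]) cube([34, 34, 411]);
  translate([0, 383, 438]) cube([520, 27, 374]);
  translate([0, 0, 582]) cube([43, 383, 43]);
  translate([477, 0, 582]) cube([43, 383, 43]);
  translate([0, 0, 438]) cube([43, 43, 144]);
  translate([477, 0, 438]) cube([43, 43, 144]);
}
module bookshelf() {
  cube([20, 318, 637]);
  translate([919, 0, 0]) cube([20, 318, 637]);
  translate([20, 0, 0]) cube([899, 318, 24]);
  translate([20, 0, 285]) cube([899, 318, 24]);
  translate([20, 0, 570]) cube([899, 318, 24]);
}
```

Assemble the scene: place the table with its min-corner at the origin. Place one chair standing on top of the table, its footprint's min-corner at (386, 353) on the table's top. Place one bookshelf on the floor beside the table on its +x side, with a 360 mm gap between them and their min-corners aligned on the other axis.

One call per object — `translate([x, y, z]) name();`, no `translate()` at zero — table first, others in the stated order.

table();
translate([386, 353, 689]) chair();
translate([1862, 0, 0]) bookshelf();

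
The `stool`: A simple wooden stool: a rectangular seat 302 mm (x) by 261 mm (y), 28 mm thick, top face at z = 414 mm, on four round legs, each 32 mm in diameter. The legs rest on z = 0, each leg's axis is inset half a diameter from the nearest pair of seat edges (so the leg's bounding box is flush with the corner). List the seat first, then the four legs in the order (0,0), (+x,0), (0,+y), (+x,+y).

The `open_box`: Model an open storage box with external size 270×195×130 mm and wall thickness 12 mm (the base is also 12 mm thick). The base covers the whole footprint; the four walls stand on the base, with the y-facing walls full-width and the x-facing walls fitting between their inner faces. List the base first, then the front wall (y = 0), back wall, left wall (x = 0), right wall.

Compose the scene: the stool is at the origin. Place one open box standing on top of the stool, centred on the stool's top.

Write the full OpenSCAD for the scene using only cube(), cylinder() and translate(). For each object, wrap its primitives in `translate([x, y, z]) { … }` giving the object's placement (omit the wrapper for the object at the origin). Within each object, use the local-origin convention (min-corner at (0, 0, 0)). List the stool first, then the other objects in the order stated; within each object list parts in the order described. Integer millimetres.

translate([0, 0, 386]) cube([302, 261, 28]);
translate([16, 16, 0]) cylinder(h = 386, r = 16);
translate([286, 16, 0]) cylinder(h = 386, r = 16);
translate([16, 245, 0]) cylinder(h = 386, r = 16);
translate([286, 245, 0]) cylinder(h = 386, r = 16);
translate([16, 33, 414]) {
  cube([270, 195, 12]);
  translate([0, 0, 12]) cube([270, 12, 118]);
  translate([0, 183, 12]) cube([270, 12, 118]);
  translate([0, 12, 12]) cube([12, 171, 118]);
  translate([258, 12, 12]) cube([12, 171, 118]);
}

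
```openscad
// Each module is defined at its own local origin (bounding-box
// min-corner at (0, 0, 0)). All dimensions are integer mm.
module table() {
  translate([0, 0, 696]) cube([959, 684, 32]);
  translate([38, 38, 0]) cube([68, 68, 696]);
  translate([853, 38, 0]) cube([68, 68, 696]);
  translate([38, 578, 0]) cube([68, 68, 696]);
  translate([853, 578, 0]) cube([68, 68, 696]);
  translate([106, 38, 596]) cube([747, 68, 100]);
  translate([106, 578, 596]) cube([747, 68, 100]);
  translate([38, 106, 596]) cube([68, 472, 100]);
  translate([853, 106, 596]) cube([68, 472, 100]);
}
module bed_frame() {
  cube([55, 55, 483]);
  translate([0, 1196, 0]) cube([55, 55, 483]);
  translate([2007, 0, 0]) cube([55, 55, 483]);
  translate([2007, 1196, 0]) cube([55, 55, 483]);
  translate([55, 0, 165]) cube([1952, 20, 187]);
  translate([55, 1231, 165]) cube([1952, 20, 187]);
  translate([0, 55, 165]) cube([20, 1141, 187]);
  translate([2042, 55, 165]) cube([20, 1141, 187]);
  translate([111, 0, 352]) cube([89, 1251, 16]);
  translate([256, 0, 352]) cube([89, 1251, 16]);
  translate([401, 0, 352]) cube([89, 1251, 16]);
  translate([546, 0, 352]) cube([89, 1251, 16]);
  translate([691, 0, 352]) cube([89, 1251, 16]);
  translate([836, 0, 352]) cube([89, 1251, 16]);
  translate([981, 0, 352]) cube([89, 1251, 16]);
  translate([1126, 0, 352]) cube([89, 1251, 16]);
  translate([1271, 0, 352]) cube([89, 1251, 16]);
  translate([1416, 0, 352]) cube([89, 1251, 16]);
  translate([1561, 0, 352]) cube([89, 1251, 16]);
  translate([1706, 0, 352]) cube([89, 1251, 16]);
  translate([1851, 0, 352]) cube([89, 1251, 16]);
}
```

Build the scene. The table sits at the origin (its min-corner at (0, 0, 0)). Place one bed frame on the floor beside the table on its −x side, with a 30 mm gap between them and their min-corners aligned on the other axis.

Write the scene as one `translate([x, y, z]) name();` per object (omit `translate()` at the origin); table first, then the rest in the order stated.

table();
translate([-2092, 0, 0]) bed_frame();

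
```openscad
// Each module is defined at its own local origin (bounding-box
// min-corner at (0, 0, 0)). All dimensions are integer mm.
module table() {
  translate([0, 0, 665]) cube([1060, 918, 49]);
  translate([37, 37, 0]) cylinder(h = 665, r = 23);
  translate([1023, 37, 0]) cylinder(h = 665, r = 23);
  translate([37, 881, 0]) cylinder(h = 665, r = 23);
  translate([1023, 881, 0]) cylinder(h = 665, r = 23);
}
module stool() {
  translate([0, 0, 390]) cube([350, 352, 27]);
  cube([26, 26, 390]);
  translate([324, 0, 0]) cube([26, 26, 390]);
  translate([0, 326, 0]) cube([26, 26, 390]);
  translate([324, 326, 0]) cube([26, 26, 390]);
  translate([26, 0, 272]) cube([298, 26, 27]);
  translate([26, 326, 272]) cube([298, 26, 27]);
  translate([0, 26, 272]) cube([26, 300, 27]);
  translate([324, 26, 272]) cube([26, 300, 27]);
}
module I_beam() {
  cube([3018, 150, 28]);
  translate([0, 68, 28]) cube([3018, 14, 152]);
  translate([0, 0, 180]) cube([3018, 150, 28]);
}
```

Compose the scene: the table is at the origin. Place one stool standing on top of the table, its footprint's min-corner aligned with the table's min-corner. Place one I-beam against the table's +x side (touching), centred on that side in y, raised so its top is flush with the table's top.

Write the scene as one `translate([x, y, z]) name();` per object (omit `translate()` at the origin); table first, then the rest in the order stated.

table();
translate([0, 0, 714]) stool();
translate([1060, 384, 506]) I_beam();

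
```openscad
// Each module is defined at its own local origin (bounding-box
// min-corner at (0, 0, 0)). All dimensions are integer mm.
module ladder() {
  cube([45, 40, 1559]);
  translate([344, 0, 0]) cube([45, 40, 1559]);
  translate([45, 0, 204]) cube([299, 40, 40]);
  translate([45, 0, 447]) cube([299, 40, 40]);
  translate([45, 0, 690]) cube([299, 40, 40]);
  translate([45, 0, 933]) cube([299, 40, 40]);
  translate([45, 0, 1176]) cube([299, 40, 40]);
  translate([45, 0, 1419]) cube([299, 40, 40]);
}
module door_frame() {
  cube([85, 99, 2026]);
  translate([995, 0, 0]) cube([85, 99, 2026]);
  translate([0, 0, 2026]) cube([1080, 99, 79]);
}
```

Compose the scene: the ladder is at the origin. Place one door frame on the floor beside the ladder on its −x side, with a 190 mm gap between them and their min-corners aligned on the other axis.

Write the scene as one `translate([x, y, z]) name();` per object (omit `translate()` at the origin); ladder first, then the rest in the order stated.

ladder();
translate([-1270, 0, 0]) door_frame();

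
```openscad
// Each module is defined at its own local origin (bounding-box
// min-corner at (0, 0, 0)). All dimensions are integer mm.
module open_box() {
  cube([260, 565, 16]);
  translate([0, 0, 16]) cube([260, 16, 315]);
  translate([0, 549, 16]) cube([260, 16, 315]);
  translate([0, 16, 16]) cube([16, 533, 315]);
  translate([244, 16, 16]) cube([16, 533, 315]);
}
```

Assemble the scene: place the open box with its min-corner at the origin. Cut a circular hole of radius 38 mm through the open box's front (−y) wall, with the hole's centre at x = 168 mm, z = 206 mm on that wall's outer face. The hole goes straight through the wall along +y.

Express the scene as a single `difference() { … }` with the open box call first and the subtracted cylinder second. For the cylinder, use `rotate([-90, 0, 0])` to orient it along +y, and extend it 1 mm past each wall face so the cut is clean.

difference() {
  open_box();
  translate([168, -1, 206]) rotate([-90, 0, 0]) cylinder(h = 18, r = 38);
}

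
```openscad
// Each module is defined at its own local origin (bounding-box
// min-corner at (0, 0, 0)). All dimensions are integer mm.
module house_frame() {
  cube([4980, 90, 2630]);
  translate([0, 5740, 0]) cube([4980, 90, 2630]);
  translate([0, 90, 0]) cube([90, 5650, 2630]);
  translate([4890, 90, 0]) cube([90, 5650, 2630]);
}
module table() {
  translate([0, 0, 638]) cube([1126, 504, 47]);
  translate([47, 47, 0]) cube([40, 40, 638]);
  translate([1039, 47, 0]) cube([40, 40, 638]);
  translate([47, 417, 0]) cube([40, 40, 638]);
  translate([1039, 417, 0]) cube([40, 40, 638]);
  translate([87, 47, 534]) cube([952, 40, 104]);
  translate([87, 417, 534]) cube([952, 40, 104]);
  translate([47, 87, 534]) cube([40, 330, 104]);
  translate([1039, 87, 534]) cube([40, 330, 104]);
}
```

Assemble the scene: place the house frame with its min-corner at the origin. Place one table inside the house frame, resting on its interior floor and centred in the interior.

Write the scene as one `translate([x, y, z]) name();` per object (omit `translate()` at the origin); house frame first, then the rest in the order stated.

house_frame();
translate([1927, 2663, 0]) table();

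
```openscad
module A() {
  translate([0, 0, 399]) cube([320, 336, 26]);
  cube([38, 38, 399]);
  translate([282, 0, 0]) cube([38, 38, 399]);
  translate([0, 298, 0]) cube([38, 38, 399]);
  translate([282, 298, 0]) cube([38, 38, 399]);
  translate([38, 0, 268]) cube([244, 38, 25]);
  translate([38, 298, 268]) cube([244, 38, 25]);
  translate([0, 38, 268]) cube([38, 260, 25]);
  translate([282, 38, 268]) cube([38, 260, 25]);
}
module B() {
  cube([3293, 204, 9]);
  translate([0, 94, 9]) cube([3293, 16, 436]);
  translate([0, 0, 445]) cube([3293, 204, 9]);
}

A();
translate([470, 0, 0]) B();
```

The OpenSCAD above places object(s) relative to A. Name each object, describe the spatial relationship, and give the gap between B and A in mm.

A is a stool. B is an I-beam. The I-beam is on the floor beside the stool on its +x side. The gap between the I-beam and the stool is 150 mm.

The I-beam's nearest face is 150 mm from the stool's +x face.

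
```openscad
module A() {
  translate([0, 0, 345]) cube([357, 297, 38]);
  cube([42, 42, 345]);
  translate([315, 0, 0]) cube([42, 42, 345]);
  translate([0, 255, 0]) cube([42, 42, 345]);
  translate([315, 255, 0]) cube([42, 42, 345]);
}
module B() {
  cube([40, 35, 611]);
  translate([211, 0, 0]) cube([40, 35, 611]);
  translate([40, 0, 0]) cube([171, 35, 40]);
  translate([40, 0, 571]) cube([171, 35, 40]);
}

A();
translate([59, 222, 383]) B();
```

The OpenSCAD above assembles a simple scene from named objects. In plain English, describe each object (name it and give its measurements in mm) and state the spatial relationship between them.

A is a four-legged stool. The seat is a 357×297×38 mm slab whose top surface is at z = 383 mm; four square legs, each 42×42 mm in cross-section, run from the floor (z = 0) to the underside of the seat, each flush with a corner of the seat.

B is a picture frame with a 171×531 mm rectangular opening (x by z) and a uniform 40 mm border on every side. Frame depth is 35 mm along y. It is built from two vertical stiles running the full outside height and two horizontal rails spanning the gap between the stiles.

The picture frame is on top of the stool.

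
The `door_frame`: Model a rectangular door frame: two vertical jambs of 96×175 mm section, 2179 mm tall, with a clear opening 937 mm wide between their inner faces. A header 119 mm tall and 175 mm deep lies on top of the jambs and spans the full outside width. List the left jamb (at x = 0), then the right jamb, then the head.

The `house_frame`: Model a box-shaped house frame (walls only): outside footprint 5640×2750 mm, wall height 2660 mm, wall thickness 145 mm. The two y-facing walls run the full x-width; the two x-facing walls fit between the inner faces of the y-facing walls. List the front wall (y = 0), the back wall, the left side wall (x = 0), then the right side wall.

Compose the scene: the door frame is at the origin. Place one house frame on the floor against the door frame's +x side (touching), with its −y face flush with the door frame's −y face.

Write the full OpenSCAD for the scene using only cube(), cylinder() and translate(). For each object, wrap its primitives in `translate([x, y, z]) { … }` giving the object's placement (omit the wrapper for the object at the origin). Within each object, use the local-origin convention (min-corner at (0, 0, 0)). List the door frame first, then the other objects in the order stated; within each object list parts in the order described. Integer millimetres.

cube([96, 175, 2179]);
translate([1033, 0, 0]) cube([96, 175, 2179]);
translate([0, 0, 2179]) cube([1129, 175, 119]);
translate([1129, 0, 0]) {
  cube([5640, 145, 2660]);
  translate([0, 2605, 0]) cube([5640, 145, 2660]);
  translate([0, 145, 0]) cube([145, 2460, 2660]);
  translate([5495, 145, 0]) cube([145, 2460, 2660]);
}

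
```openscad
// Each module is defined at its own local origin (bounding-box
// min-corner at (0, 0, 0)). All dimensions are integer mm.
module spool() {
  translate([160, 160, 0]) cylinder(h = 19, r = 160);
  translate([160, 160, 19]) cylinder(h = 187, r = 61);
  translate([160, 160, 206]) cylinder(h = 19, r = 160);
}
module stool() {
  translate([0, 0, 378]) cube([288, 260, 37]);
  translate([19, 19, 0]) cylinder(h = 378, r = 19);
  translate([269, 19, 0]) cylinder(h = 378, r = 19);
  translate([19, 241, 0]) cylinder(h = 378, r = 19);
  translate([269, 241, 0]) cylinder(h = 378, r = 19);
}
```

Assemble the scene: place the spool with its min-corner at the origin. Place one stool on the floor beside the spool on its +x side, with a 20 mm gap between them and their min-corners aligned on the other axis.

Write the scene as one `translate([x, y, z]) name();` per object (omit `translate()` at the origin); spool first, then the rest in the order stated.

spool();
translate([340, 0, 0]) stool();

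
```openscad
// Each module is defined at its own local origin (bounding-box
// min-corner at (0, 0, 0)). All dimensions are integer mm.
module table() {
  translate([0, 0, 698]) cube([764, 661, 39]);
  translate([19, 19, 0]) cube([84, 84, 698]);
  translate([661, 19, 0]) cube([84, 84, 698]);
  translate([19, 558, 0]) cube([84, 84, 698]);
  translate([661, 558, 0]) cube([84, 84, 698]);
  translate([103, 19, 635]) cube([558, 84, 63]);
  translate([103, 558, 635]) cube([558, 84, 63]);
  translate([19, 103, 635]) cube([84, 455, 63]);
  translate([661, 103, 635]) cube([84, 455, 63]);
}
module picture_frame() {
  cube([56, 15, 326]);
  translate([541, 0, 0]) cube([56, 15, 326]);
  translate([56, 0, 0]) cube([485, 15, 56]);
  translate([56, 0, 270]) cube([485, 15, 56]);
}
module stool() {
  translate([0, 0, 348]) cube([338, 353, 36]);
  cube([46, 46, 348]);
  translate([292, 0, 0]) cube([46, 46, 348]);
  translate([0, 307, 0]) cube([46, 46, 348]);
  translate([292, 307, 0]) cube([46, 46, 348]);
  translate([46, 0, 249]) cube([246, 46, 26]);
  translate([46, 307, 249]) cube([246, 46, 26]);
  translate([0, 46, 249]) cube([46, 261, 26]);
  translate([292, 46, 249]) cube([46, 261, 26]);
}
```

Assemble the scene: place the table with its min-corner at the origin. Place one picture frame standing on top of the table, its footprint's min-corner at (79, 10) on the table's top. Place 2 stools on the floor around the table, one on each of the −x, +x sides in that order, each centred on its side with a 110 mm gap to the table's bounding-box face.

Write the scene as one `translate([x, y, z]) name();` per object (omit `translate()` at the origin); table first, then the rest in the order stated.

table();
translate([79, 10, 737]) picture_frame();
translate([-448, 154, 0]) stool();
translate([874, 154, 0]) stool();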